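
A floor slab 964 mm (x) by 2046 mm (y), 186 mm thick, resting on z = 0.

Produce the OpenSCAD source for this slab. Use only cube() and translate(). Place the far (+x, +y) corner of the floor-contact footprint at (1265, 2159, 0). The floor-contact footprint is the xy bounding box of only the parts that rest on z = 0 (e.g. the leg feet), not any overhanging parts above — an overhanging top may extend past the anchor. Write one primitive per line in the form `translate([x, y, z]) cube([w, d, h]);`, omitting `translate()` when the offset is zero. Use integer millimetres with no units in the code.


translate([301, 113, 0]) cube([964, 2046, 186]);


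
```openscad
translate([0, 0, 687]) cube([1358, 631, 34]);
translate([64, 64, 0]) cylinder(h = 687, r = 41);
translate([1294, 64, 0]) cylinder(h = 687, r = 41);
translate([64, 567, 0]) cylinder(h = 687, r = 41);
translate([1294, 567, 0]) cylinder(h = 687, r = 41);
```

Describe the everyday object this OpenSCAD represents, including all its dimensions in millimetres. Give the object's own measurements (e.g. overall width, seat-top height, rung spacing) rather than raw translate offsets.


A table: top 1358 mm (x) × 631 mm (y), 34 mm thick, upper face at z = 721 mm, on four round legs of 82 mm diameter, each leg's bounding box inset 23 mm from the nearest pair of top edges from z = 0 to the bottom of the top.


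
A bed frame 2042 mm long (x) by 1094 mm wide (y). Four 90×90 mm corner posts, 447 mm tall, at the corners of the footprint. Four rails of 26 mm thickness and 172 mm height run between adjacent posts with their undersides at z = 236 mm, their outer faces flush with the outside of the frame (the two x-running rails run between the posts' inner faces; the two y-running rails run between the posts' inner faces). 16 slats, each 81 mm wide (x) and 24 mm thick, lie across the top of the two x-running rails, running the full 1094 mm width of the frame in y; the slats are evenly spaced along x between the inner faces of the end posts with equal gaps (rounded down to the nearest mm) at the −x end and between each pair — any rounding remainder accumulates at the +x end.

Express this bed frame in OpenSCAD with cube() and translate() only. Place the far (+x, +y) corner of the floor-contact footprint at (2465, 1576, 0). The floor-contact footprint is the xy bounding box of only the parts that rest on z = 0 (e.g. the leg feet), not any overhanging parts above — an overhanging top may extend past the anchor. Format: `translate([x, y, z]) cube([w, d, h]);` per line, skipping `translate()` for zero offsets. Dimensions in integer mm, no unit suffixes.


// slat z = rail_z + rail_h = 236 + 172 = 408
// slat gap = ⌊(1862 − 16·81) / 17⌋ = 33
translate([423, 482, 0]) cube([90, 90, 447]);
translate([423, 1486, 0]) cube([90, 90, 447]);
translate([2375, 482, 0]) cube([90, 90, 447]);
translate([2375, 1486, 0]) cube([90, 90, 447]);
translate([513, 482, 236]) cube([1862, 26, 172]);
translate([513, 1550, 236]) cube([1862, 26, 172]);
translate([423, 572, 236]) cube([26, 914, 172]);
translate([2439, 572, 236]) cube([26, 914, 172]);
translate([546, 482, 408]) cube([81, 1094, 24]);
translate([660, 482, 408]) cube([81, 1094, 24]);
translate([774, 482, 408]) cube([81, 1094, 24]);
translate([888, 482, 408]) cube([81, 1094, 24]);
translate([1002, 482, 408]) cube([81, 1094, 24]);
translate([1116, 482, 408]) cube([81, 1094, 24]);
translate([1230, 482, 408]) cube([81, 1094, 24]);
translate([1344, 482, 408]) cube([81, 1094, 24]);
translate([1458, 482, 408]) cube([81, 1094, 24]);
translate([1572, 482, 408]) cube([81, 1094, 24]);
translate([1686, 482, 408]) cube([81, 1094, 24]);
translate([1800, 482, 408]) cube([81, 1094, 24]);
translate([1914, 482, 408]) cube([81, 1094, 24]);
translate([2028, 482, 408]) cube([81, 1094, 24]);
translate([2142, 482, 408]) cube([81, 1094, 24]);
translate([2256, 482, 408]) cube([81, 1094, 24]);


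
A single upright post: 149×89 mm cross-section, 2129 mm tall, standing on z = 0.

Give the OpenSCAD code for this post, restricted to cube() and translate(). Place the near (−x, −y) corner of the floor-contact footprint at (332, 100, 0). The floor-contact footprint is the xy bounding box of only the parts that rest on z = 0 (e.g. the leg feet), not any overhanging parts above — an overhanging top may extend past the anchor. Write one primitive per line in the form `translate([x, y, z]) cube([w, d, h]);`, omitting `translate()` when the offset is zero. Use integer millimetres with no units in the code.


translate([332, 100, 0]) cube([149, 89, 2129]);


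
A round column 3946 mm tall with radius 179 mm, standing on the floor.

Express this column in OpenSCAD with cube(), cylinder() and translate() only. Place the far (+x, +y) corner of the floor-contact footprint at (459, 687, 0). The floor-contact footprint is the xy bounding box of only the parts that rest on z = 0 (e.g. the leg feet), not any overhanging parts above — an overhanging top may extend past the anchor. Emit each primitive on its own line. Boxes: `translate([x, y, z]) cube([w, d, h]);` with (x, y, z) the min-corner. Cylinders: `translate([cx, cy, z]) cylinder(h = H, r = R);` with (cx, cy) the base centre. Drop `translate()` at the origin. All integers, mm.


translate([280, 508, 0]) cylinder(h = 3946, r = 179);


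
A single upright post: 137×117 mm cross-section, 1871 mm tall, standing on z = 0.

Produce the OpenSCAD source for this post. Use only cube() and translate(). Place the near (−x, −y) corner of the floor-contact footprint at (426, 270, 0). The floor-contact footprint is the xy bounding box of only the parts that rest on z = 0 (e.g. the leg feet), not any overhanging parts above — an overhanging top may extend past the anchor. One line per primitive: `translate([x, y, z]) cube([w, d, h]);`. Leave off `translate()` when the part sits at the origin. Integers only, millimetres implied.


translate([426, 270, 0]) cube([137, 117, 1871]);


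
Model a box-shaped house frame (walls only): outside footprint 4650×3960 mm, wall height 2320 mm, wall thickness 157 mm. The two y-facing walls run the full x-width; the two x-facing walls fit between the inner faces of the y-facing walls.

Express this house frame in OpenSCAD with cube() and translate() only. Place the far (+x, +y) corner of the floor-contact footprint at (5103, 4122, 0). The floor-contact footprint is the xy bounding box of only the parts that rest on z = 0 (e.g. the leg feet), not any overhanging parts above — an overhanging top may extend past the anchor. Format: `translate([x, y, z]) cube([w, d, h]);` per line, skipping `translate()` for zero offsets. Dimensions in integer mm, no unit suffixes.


translate([453, 162, 0]) cube([4650, 157, 2320]);
translate([453, 3965, 0]) cube([4650, 157, 2320]);
translate([453, 319, 0]) cube([157, 3646, 2320]);
translate([4946, 319, 0]) cube([157, 3646, 2320]);


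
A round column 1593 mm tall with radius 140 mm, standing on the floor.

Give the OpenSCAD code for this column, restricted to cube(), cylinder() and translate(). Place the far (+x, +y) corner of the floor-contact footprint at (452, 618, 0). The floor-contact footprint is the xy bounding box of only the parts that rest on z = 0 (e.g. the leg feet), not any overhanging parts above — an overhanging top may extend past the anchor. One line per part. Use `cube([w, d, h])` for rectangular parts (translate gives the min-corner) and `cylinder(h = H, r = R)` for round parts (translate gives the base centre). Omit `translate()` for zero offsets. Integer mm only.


translate([312, 478, 0]) cylinder(h = 1593, r = 140);


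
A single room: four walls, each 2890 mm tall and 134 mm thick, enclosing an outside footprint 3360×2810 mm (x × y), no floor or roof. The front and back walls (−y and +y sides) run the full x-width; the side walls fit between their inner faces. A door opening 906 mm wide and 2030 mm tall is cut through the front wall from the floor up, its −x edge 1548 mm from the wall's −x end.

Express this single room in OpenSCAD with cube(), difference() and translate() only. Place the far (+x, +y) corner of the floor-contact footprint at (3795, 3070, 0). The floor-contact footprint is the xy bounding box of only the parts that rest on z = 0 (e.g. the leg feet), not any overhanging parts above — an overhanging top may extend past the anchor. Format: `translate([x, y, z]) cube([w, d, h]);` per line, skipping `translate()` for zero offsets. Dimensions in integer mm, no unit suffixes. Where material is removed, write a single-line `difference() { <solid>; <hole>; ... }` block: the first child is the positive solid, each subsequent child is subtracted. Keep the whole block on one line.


difference() { translate([435, 260, 0]) cube([3360, 134, 2890]); translate([1983, 260, 0]) cube([906, 134, 2030]); }
translate([435, 2936, 0]) cube([3360, 134, 2890]);
translate([435, 394, 0]) cube([134, 2542, 2890]);
translate([3661, 394, 0]) cube([134, 2542, 2890]);


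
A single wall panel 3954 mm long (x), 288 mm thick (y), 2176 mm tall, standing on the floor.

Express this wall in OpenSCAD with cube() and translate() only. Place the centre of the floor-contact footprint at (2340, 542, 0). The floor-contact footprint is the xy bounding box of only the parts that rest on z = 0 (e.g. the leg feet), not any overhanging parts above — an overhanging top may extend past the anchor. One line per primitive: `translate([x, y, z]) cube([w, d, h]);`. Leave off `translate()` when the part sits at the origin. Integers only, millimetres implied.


translate([363, 398, 0]) cube([3954, 288, 2176]);


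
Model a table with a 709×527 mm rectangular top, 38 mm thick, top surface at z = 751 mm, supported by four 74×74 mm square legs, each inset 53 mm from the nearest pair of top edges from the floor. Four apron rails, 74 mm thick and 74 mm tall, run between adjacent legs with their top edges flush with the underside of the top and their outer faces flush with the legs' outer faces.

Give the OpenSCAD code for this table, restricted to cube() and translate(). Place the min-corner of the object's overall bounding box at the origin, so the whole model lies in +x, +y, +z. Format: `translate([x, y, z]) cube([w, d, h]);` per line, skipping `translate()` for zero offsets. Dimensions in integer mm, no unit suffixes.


// leg_h = 751 - 38 = 713
// apron z = 713 - 74 = 639
translate([0, 0, 713]) cube([709, 527, 38]);
translate([53, 53, 0]) cube([74, 74, 713]);
translate([582, 53, 0]) cube([74, 74, 713]);
translate([53, 400, 0]) cube([74, 74, 713]);
translate([582, 400, 0]) cube([74, 74, 713]);
translate([127, 53, 639]) cube([455, 74, 74]);
translate([127, 400, 639]) cube([455, 74, 74]);
translate([53, 127, 639]) cube([74, 273, 74]);
translate([582, 127, 639]) cube([74, 273, 74]);


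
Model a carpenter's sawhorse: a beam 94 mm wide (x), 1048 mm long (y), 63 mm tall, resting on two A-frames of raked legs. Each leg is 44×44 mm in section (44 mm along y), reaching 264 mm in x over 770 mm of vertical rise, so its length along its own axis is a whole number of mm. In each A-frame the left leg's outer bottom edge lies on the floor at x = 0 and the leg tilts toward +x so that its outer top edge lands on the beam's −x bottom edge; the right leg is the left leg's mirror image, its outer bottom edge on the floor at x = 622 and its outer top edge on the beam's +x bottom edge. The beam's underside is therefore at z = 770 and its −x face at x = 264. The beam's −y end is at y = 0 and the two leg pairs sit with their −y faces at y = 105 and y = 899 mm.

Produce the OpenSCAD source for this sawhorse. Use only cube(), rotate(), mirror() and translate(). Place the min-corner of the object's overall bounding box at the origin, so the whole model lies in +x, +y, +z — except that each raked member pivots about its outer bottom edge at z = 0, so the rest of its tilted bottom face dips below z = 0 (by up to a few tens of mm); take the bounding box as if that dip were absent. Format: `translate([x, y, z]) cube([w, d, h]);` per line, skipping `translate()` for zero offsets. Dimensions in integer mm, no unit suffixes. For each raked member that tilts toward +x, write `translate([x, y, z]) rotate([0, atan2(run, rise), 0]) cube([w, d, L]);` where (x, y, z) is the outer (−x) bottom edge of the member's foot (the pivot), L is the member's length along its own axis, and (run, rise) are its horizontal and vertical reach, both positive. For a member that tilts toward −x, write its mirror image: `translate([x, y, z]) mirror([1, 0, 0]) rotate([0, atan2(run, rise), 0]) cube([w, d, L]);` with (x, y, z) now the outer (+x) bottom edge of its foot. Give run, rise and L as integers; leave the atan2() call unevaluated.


// leg length = √(264² + 770²) = 814
// right-leg outer foot x = 2·264 + 94 = 622
// beam min-corner = (264, 0, 770)
translate([264, 0, 770]) cube([94, 1048, 63]);
translate([0, 105, 0]) rotate([0, atan2(264, 770), 0]) cube([44, 44, 814]);
translate([622, 105, 0]) mirror([1, 0, 0]) rotate([0, atan2(264, 770), 0]) cube([44, 44, 814]);
translate([0, 899, 0]) rotate([0, atan2(264, 770), 0]) cube([44, 44, 814]);
translate([622, 899, 0]) mirror([1, 0, 0]) rotate([0, atan2(264, 770), 0]) cube([44, 44, 814]);


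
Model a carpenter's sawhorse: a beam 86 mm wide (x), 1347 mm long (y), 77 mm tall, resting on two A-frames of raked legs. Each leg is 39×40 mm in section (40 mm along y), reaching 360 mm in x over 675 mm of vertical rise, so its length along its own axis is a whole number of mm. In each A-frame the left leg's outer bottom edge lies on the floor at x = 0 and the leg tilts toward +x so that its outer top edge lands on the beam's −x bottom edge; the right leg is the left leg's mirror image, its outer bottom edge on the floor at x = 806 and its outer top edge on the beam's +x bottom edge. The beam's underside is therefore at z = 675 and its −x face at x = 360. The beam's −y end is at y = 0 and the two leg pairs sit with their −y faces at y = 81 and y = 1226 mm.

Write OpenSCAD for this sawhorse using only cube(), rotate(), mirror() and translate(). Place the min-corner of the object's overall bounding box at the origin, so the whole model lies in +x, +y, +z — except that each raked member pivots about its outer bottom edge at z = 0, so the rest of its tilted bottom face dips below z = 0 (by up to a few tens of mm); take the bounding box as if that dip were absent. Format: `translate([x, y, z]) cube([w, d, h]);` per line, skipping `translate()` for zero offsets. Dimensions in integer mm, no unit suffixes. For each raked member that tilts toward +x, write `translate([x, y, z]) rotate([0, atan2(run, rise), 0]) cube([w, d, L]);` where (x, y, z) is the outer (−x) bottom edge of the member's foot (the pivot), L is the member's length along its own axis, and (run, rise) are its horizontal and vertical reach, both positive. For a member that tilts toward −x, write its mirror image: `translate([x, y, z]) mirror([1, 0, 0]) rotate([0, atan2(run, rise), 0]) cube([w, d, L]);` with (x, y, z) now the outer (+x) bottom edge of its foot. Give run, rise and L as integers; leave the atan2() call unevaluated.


translate([360, 0, 675]) cube([86, 1347, 77]);
translate([0, 81, 0]) rotate([0, atan2(360, 675), 0]) cube([39, 40, 765]);
translate([806, 81, 0]) mirror([1, 0, 0]) rotate([0, atan2(360, 675), 0]) cube([39, 40, 765]);
translate([0, 1226, 0]) rotate([0, atan2(360, 675), 0]) cube([39, 40, 765]);
translate([806, 1226, 0]) mirror([1, 0, 0]) rotate([0, atan2(360, 675), 0]) cube([39, 40, 765]);


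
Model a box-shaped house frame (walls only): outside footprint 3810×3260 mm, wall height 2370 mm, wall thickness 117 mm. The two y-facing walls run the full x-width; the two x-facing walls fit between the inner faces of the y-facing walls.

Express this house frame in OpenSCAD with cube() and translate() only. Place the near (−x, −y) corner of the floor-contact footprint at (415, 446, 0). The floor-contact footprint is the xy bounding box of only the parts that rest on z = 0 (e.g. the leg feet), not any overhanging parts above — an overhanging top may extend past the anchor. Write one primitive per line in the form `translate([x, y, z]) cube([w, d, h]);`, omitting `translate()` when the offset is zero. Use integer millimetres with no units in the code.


translate([415, 446, 0]) cube([3810, 117, 2370]);
translate([415, 3589, 0]) cube([3810, 117, 2370]);
translate([415, 563, 0]) cube([117, 3026, 2370]);
translate([4108, 563, 0]) cube([117, 3026, 2370]);


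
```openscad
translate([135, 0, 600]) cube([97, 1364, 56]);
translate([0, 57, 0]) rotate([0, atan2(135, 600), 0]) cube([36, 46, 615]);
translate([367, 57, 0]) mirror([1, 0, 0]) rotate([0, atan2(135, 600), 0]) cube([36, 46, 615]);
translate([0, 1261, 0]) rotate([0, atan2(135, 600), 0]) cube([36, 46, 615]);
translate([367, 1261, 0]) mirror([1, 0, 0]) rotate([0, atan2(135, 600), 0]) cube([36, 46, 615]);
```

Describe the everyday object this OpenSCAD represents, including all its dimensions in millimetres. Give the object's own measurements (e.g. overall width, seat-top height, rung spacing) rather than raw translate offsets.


A sawhorse. A 97×1364×56 mm beam (x, y, z) sits on two A-frame leg pairs. Each pair is two raked legs of 36×46 mm section (46 mm along y) splaying symmetrically in x. Each leg rises 600 mm vertically over 135 mm of horizontal reach and is 615 mm long along its own axis. Every leg's outer bottom edge rests on the floor and its outer top edge meets a bottom edge of the beam — the left legs (tilting toward +x) meet the beam's −x bottom edge, the right legs (their mirror images, tilting toward −x) meet its +x bottom edge — so the leg tops tuck under the beam, the beam's underside is 600 mm above the floor, and the feet are 367 mm apart outside-to-outside with the beam centred between them. The two leg pairs are set in 57 mm from either end of the beam.


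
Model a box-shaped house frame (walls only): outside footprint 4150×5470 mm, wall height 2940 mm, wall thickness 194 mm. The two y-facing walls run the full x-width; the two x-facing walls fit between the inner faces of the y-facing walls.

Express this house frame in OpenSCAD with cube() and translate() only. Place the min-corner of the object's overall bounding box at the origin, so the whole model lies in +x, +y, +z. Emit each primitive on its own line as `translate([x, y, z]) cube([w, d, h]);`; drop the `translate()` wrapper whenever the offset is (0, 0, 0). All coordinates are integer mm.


cube([4150, 194, 2940]);
translate([0, 5276, 0]) cube([4150, 194, 2940]);
translate([0, 194, 0]) cube([194, 5082, 2940]);
translate([3956, 194, 0]) cube([194, 5082, 2940]);


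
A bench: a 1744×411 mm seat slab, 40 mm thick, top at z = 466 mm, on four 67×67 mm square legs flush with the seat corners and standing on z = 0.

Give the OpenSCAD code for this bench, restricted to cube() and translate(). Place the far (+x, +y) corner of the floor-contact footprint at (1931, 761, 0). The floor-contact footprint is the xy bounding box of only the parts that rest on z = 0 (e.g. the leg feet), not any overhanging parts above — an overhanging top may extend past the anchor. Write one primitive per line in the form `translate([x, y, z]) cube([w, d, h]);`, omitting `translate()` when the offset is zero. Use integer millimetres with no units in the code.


translate([187, 350, 426]) cube([1744, 411, 40]);
translate([187, 350, 0]) cube([67, 67, 426]);
translate([187, 694, 0]) cube([67, 67, 426]);
translate([1864, 350, 0]) cube([67, 67, 426]);
translate([1864, 694, 0]) cube([67, 67, 426]);


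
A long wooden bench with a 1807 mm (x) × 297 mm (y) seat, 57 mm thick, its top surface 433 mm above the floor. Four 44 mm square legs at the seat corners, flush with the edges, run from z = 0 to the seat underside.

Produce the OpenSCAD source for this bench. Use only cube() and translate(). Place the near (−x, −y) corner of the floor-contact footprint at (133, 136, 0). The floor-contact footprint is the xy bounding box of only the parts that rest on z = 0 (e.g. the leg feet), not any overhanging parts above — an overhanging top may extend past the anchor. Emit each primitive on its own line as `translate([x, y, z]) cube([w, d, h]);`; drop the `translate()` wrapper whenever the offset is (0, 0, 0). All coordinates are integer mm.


translate([133, 136, 376]) cube([1807, 297, 57]);
translate([133, 136, 0]) cube([44, 44, 376]);
translate([133, 389, 0]) cube([44, 44, 376]);
translate([1896, 136, 0]) cube([44, 44, 376]);
translate([1896, 389, 0]) cube([44, 44, 376]);


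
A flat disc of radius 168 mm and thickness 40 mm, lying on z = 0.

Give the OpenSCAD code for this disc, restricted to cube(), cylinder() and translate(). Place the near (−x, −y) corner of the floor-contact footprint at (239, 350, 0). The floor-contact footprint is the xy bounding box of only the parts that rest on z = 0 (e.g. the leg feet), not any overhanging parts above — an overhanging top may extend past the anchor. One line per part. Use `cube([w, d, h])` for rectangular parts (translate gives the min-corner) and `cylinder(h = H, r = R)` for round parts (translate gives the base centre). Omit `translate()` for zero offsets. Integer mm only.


translate([407, 518, 0]) cylinder(h = 40, r = 168);


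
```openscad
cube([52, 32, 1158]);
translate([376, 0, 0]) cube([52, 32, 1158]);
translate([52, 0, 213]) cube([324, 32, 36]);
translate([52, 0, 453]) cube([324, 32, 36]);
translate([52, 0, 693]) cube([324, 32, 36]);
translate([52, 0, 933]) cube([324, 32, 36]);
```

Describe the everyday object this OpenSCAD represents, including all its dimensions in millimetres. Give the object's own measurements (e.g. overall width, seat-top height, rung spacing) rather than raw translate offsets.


A straight ladder. Two 52×32 mm vertical rails, 1158 mm tall, stand 428 mm apart (outside-to-outside) with their front faces coplanar on the −y side. 4 rungs, each 32 mm deep and 36 mm tall, span between the inner faces of the rails, front faces flush with the rails. The lowest rung's underside is at z = 213 mm and rungs are spaced 240 mm apart (underside to underside).


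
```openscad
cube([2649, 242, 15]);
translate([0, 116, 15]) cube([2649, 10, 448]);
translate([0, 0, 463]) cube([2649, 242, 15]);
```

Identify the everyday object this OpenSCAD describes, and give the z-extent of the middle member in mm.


An I-beam. The web height is 448 mm.

Two wide flanges with a thin centred web — an I-beam. Overall 478 mm minus two 15 mm flanges gives a web of 478 − 2·15 = 448 mm.


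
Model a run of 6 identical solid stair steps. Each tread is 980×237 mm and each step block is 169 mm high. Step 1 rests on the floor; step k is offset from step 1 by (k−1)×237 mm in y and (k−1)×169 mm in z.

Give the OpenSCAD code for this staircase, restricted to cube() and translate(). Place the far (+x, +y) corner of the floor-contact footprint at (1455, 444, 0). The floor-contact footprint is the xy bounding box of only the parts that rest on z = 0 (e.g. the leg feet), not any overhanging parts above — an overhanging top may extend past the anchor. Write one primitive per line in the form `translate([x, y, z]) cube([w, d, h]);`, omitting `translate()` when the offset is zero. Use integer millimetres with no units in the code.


translate([475, 207, 0]) cube([980, 237, 169]);
translate([475, 444, 169]) cube([980, 237, 169]);
translate([475, 681, 338]) cube([980, 237, 169]);
translate([475, 918, 507]) cube([980, 237, 169]);
translate([475, 1155, 676]) cube([980, 237, 169]);
translate([475, 1392, 845]) cube([980, 237, 169]);


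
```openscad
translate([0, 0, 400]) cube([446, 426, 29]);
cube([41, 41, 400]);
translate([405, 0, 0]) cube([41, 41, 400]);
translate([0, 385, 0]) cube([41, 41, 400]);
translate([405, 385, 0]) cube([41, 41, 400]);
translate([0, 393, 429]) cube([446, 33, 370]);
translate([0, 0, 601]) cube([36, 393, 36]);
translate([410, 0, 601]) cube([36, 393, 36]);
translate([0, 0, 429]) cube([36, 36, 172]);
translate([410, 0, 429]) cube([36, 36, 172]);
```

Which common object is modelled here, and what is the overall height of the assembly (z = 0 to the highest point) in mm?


A chair. The overall height is 799 mm.

A slab on four corner posts with a tall panel at the back — a chair. The seat slab sits at z = 400 with thickness 29, and the 370 mm backrest starts at the seat top, so the overall height is 400 + 29 + 370 = 799 mm.


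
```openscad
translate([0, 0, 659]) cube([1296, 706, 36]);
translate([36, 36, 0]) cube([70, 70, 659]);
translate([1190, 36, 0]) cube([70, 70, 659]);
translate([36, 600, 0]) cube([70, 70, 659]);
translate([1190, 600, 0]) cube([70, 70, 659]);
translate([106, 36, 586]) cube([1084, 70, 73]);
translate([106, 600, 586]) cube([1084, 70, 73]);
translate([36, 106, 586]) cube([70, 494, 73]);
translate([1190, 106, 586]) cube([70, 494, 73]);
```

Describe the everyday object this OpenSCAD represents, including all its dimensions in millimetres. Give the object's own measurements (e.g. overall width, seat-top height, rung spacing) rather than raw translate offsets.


A table: top 1296 mm (x) × 706 mm (y), 36 mm thick, upper face at z = 695 mm, on four 70×70 mm square legs, each inset 36 mm from the nearest pair of top edges from z = 0 to the bottom of the top. Four apron rails, 70 mm thick and 73 mm tall, run between adjacent legs with their top edges flush with the underside of the top and their outer faces flush with the legs' outer faces.


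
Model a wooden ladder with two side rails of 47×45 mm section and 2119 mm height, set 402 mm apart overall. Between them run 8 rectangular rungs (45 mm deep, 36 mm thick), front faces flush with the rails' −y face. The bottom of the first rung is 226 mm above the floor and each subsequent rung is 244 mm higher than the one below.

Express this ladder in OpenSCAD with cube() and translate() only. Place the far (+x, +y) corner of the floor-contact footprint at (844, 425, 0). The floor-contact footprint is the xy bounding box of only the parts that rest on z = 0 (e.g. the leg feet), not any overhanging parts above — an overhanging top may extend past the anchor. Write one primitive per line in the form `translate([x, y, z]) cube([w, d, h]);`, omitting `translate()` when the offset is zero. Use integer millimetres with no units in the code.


// rung span = 402 - 2*47 = 308
// rung[k] z = 226 + k*244
translate([442, 380, 0]) cube([47, 45, 2119]);
translate([797, 380, 0]) cube([47, 45, 2119]);
translate([489, 380, 226]) cube([308, 45, 36]);
translate([489, 380, 470]) cube([308, 45, 36]);
translate([489, 380, 714]) cube([308, 45, 36]);
translate([489, 380, 958]) cube([308, 45, 36]);
translate([489, 380, 1202]) cube([308, 45, 36]);
translate([489, 380, 1446]) cube([308, 45, 36]);
translate([489, 380, 1690]) cube([308, 45, 36]);
translate([489, 380, 1934]) cube([308, 45, 36]);


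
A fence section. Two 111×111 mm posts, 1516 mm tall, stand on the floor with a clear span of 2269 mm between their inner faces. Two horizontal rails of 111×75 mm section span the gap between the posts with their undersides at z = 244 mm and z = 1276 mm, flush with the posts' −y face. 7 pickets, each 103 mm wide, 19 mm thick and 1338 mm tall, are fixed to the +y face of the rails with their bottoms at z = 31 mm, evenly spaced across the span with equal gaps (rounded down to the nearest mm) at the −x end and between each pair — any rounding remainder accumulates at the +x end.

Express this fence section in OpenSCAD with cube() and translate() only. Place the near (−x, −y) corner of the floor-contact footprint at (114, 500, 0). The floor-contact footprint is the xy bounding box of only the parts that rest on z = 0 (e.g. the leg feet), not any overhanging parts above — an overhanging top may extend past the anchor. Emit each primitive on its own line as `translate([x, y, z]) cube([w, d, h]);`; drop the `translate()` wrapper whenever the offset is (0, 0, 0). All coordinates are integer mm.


translate([114, 500, 0]) cube([111, 111, 1516]);
translate([2494, 500, 0]) cube([111, 111, 1516]);
translate([225, 500, 244]) cube([2269, 111, 75]);
translate([225, 500, 1276]) cube([2269, 111, 75]);
translate([418, 611, 31]) cube([103, 19, 1338]);
translate([714, 611, 31]) cube([103, 19, 1338]);
translate([1010, 611, 31]) cube([103, 19, 1338]);
translate([1306, 611, 31]) cube([103, 19, 1338]);
translate([1602, 611, 31]) cube([103, 19, 1338]);
translate([1898, 611, 31]) cube([103, 19, 1338]);
translate([2194, 611, 31]) cube([103, 19, 1338]);


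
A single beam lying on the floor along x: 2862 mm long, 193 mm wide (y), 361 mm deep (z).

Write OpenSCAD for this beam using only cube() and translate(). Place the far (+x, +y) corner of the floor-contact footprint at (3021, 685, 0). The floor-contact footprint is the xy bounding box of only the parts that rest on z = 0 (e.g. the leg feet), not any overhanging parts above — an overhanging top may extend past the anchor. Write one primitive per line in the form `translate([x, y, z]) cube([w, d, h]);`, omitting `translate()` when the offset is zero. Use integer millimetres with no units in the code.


translate([159, 492, 0]) cube([2862, 193, 361]);


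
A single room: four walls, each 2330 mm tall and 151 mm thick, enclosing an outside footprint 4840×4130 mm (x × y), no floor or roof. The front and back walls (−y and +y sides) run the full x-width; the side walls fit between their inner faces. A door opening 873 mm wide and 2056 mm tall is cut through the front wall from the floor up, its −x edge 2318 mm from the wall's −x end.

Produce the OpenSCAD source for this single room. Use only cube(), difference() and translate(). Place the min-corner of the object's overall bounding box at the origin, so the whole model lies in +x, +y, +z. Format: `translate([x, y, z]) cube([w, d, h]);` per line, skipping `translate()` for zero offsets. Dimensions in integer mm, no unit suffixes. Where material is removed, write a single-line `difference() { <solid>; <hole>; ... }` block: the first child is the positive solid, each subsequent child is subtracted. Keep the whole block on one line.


difference() { cube([4840, 151, 2330]); translate([2318, 0, 0]) cube([873, 151, 2056]); }
translate([0, 3979, 0]) cube([4840, 151, 2330]);
translate([0, 151, 0]) cube([151, 3828, 2330]);
translate([4689, 151, 0]) cube([151, 3828, 2330]);


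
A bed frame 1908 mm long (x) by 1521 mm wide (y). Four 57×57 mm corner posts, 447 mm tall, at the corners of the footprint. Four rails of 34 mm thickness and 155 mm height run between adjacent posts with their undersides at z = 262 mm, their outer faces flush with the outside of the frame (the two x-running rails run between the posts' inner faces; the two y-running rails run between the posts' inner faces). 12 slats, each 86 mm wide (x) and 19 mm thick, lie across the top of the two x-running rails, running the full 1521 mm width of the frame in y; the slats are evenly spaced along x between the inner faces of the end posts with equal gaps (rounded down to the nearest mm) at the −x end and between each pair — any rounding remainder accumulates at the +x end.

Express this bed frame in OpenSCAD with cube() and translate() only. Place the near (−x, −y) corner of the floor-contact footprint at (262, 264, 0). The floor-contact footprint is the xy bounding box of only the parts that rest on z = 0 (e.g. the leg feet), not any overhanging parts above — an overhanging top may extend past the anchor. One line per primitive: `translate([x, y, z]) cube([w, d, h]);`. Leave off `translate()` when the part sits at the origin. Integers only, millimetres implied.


translate([262, 264, 0]) cube([57, 57, 447]);
translate([262, 1728, 0]) cube([57, 57, 447]);
translate([2113, 264, 0]) cube([57, 57, 447]);
translate([2113, 1728, 0]) cube([57, 57, 447]);
translate([319, 264, 262]) cube([1794, 34, 155]);
translate([319, 1751, 262]) cube([1794, 34, 155]);
translate([262, 321, 262]) cube([34, 1407, 155]);
translate([2136, 321, 262]) cube([34, 1407, 155]);
translate([377, 264, 417]) cube([86, 1521, 19]);
translate([521, 264, 417]) cube([86, 1521, 19]);
translate([665, 264, 417]) cube([86, 1521, 19]);
translate([809, 264, 417]) cube([86, 1521, 19]);
translate([953, 264, 417]) cube([86, 1521, 19]);
translate([1097, 264, 417]) cube([86, 1521, 19]);
translate([1241, 264, 417]) cube([86, 1521, 19]);
translate([1385, 264, 417]) cube([86, 1521, 19]);
translate([1529, 264, 417]) cube([86, 1521, 19]);
translate([1673, 264, 417]) cube([86, 1521, 19]);
translate([1817, 264, 417]) cube([86, 1521, 19]);
translate([1961, 264, 417]) cube([86, 1521, 19]);


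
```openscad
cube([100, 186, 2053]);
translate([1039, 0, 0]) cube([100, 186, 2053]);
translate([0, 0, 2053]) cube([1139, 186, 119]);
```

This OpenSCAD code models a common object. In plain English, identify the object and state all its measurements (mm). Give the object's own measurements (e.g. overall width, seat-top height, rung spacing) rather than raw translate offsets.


A door frame. The clear opening is 939 mm wide and 2053 mm high. Two 100 mm wide jambs, 186 mm deep, stand either side of the opening from the floor to the top of the opening. A 119 mm thick head sits across the top of both jambs, spanning the full outside width of the frame.


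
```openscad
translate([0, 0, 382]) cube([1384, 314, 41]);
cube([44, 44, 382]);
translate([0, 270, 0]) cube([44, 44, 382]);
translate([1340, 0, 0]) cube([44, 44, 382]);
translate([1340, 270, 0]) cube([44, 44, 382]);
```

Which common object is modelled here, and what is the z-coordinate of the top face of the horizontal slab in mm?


A bench. The seat-top height is 423 mm.

A long slab on four corner posts — a bench. The slab sits at z = 382 with thickness 41, so the top is 382 + 41 = 423 mm.


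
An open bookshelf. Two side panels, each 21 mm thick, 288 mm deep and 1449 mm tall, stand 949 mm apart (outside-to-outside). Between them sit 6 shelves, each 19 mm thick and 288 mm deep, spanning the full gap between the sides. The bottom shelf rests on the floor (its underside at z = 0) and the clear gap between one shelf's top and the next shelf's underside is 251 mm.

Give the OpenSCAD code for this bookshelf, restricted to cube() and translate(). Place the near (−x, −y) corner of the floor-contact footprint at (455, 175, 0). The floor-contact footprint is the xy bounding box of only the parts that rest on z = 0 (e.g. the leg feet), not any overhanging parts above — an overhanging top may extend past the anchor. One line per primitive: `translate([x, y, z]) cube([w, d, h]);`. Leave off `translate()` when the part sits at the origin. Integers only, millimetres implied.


translate([455, 175, 0]) cube([21, 288, 1449]);
translate([1383, 175, 0]) cube([21, 288, 1449]);
translate([476, 175, 0]) cube([907, 288, 19]);
translate([476, 175, 270]) cube([907, 288, 19]);
translate([476, 175, 540]) cube([907, 288, 19]);
translate([476, 175, 810]) cube([907, 288, 19]);
translate([476, 175, 1080]) cube([907, 288, 19]);
translate([476, 175, 1350]) cube([907, 288, 19]);


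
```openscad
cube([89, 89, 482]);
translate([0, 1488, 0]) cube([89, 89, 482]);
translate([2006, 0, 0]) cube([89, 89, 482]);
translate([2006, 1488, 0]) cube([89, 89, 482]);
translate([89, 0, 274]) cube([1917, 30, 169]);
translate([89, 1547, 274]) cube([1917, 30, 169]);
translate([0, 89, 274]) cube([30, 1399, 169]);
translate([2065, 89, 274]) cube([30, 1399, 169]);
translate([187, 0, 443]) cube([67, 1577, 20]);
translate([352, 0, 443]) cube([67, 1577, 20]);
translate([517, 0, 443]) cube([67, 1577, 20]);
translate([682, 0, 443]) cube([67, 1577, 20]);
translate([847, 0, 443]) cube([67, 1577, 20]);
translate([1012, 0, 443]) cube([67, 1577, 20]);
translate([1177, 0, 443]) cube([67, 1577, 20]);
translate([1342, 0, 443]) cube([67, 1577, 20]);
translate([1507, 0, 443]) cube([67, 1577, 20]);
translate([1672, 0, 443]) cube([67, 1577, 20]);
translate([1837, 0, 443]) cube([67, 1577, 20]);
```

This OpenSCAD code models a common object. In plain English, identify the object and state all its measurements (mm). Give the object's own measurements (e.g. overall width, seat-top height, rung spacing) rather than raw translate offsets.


A bed frame 2095 mm long (x) by 1577 mm wide (y). Four 89×89 mm corner posts, 482 mm tall, at the corners of the footprint. Four rails of 30 mm thickness and 169 mm height run between adjacent posts with their undersides at z = 274 mm, their outer faces flush with the outside of the frame (the two x-running rails run between the posts' inner faces; the two y-running rails run between the posts' inner faces). 11 slats, each 67 mm wide (x) and 20 mm thick, lie across the top of the two x-running rails, running the full 1577 mm width of the frame in y; along x they sit between the end posts with a 98 mm gap after the −x posts and between neighbouring slats, leaving 102 mm before the +x posts.


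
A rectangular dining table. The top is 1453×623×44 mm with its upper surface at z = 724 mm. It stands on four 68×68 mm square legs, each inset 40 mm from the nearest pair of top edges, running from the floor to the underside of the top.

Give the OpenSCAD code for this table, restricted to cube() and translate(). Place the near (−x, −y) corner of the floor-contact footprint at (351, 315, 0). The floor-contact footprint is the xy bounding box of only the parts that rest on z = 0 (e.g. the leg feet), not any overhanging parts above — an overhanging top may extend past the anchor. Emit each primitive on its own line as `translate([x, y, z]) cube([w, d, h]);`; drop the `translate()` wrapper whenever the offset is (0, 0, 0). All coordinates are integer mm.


translate([311, 275, 680]) cube([1453, 623, 44]);
translate([351, 315, 0]) cube([68, 68, 680]);
translate([1656, 315, 0]) cube([68, 68, 680]);
translate([351, 790, 0]) cube([68, 68, 680]);
translate([1656, 790, 0]) cube([68, 68, 680]);


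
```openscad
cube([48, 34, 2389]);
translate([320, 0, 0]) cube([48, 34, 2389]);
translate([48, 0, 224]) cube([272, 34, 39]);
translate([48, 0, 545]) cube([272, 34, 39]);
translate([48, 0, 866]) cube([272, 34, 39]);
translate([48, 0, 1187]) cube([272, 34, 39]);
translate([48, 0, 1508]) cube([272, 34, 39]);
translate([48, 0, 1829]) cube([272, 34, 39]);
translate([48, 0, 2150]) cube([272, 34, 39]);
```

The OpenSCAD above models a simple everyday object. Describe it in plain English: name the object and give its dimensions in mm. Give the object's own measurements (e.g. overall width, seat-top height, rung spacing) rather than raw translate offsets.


A straight ladder. Two 48×34 mm vertical rails, 2389 mm tall, stand 368 mm apart (outside-to-outside) with their front faces coplanar on the −y side. 7 rungs, each 34 mm deep and 39 mm tall, span between the inner faces of the rails, front faces flush with the rails. The lowest rung's underside is at z = 224 mm and rungs are spaced 321 mm apart (underside to underside).


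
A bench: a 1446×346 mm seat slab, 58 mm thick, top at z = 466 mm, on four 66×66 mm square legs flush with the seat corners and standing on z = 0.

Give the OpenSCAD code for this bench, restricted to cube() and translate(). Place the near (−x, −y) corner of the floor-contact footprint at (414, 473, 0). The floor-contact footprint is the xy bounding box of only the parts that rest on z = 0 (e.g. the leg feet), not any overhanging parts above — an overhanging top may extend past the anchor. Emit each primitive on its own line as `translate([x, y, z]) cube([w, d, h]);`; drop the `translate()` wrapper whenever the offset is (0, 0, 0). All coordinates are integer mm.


translate([414, 473, 408]) cube([1446, 346, 58]);
translate([414, 473, 0]) cube([66, 66, 408]);
translate([414, 753, 0]) cube([66, 66, 408]);
translate([1794, 473, 0]) cube([66, 66, 408]);
translate([1794, 753, 0]) cube([66, 66, 408]);


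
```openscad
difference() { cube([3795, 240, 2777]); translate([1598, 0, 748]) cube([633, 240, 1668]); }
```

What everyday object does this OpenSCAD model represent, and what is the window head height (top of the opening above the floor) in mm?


A wall with a window opening. The window head height is 2416 mm.

A wall with a rectangular opening subtracted — a window. Sill at z = 748, opening 1668 mm tall, so the head is at 748 + 1668 = 2416 mm.
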